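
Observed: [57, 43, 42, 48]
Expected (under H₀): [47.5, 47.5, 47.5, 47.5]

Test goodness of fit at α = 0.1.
Chi-square goodness of fit test:
H₀: observed counts match expected distribution
H₁: observed counts differ from expected distribution
df = k - 1 = 3
χ² = Σ(O - E)²/E
   = (57 - 47.5)²/47.5 + (43 - 47.5)²/47.5 + (42 - 47.5)²/47.5 + (48 - 47.5)²/47.5
   = 1.900 + 0.426 + 0.637 + 0.005
   = 2.97
p-value = 0.3965

Since p-value > α = 0.1, we fail to reject H₀.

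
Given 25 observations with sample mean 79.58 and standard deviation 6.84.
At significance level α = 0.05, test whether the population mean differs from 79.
One-sample t-test:
H₀: μ = 79
H₁: μ ≠ 79
df = n - 1 = 24
t = (x̄ - μ₀) / (s/√n) = (79.58 - 79) / (6.84/√25) = 0.424
p-value = 0.6754

Since p-value > α = 0.05, we fail to reject H₀.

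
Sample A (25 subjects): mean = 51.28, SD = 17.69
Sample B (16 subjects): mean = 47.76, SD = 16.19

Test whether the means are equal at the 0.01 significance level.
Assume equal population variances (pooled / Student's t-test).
Student's two-sample t-test (equal variances):
H₀: μ₁ = μ₂
H₁: μ₁ ≠ μ₂
df = n₁ + n₂ - 2 = 39
Pooled variance s_p² = [(n₁-1)s₁² + (n₂-1)s₂²] / (n₁ + n₂ - 2) = [(24)(17.69²) + (15)(16.19²)] / 39 = 293.3899
SE = √(s_p²(1/n₁ + 1/n₂)) = √(293.3899 × (1/25 + 1/16)) = 5.4838
t = (x̄₁ - x̄₂) / SE = (51.28 - 47.76) / 5.4838 = 3.52 / 5.4838 = 0.642
p-value = 0.5247

Since p-value > α = 0.01, we fail to reject H₀.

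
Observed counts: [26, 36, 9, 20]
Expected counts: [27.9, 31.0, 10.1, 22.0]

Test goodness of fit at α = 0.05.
Chi-square goodness of fit test:
H₀: observed counts match expected distribution
H₁: observed counts differ from expected distribution
df = k - 1 = 3
χ² = Σ(O - E)²/E
   = (26 - 27.9)²/27.9 + (36 - 31.0)²/31.0 + (9 - 10.1)²/10.1 + (20 - 22.0)²/22.0
   = 0.129 + 0.806 + 0.120 + 0.182
   = 1.24
p-value = 0.7440

Since p-value > α = 0.05, we fail to reject H₀.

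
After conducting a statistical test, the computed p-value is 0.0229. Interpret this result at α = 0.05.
Since p = 0.0229 < α = 0.05, reject H₀.
There is sufficient evidence to reject the null hypothesis; the result is statistically significant at the 0.05 level.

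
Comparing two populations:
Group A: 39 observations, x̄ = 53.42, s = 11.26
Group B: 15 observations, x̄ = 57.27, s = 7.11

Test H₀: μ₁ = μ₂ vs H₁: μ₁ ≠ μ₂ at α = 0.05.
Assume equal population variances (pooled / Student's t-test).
Student's two-sample t-test (equal variances):
H₀: μ₁ = μ₂
H₁: μ₁ ≠ μ₂
df = n₁ + n₂ - 2 = 52
Pooled variance s_p² = [(n₁-1)s₁² + (n₂-1)s₂²] / (n₁ + n₂ - 2) = [(38)(11.26²) + (14)(7.11²)] / 52 = 106.2627
SE = √(s_p²(1/n₁ + 1/n₂)) = √(106.2627 × (1/39 + 1/15)) = 3.1319
t = (x̄₁ - x̄₂) / SE = (53.42 - 57.27) / 3.1319 = -3.85 / 3.1319 = -1.229
p-value = 0.2245

Since p-value > α = 0.05, we fail to reject H₀.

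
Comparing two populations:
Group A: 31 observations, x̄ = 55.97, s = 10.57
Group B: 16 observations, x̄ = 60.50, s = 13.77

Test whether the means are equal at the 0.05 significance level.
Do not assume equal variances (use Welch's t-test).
Welch's two-sample t-test:
H₀: μ₁ = μ₂
H₁: μ₁ ≠ μ₂
s₁²/n₁ = 10.57²/31 = 3.6040,  s₂²/n₂ = 13.77²/16 = 11.8508
SE = √(s₁²/n₁ + s₂²/n₂) = √(3.6040 + 11.8508) = 3.9313
df (Welch-Satterthwaite) = (s₁²/n₁ + s₂²/n₂)² / [(s₁²/n₁)²/(n₁-1) + (s₂²/n₂)²/(n₂-1)] ≈ 24.38
t = (x̄₁ - x̄₂) / SE = (55.97 - 60.50) / 3.9313 = -4.53 / 3.9313 = -1.152
p-value = 0.2604

Since p-value > α = 0.05, we fail to reject H₀.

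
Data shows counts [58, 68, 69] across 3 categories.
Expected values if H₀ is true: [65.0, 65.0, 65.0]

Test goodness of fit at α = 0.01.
Chi-square goodness of fit test:
H₀: observed counts match expected distribution
H₁: observed counts differ from expected distribution
df = k - 1 = 2
χ² = Σ(O - E)²/E
   = (58 - 65.0)²/65.0 + (68 - 65.0)²/65.0 + (69 - 65.0)²/65.0
   = 0.754 + 0.138 + 0.246
   = 1.14
p-value = 0.5660

Since p-value > α = 0.01, we fail to reject H₀.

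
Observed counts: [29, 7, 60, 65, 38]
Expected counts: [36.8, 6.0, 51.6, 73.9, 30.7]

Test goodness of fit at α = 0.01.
Chi-square goodness of fit test:
H₀: observed counts match expected distribution
H₁: observed counts differ from expected distribution
df = k - 1 = 4
χ² = Σ(O - E)²/E
   = (29 - 36.8)²/36.8 + (7 - 6.0)²/6.0 + (60 - 51.6)²/51.6 + (65 - 73.9)²/73.9 + (38 - 30.7)²/30.7
   = 1.653 + 0.167 + 1.367 + 1.072 + 1.736
   = 6.00
p-value = 0.1995

Since p-value > α = 0.01, we fail to reject H₀.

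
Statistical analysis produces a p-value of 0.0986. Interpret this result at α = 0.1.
Since p = 0.0986 < α = 0.1, reject H₀.
There is sufficient evidence to reject the null hypothesis; the result is statistically significant at the 0.1 level.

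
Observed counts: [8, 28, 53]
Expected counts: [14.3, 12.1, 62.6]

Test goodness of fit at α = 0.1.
Chi-square goodness of fit test:
H₀: observed counts match expected distribution
H₁: observed counts differ from expected distribution
df = k - 1 = 2
χ² = Σ(O - E)²/E
   = (8 - 14.3)²/14.3 + (28 - 12.1)²/12.1 + (53 - 62.6)²/62.6
   = 2.776 + 20.893 + 1.472
   = 25.14
p-value < 0.0001

Since p-value < α = 0.1, we reject H₀.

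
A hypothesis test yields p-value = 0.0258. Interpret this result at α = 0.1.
Since p = 0.0258 < α = 0.1, reject H₀.
There is sufficient evidence to reject the null hypothesis; the result is statistically significant at the 0.1 level.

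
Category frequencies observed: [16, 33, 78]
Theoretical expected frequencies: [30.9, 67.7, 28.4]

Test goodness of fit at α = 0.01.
Chi-square goodness of fit test:
H₀: observed counts match expected distribution
H₁: observed counts differ from expected distribution
df = k - 1 = 2
χ² = Σ(O - E)²/E
   = (16 - 30.9)²/30.9 + (33 - 67.7)²/67.7 + (78 - 28.4)²/28.4
   = 7.185 + 17.786 + 86.625
   = 111.60
p-value < 0.0001

Since p-value < α = 0.01, we reject H₀.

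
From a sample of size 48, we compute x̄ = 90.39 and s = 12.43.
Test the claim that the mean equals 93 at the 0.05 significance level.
One-sample t-test:
H₀: μ = 93
H₁: μ ≠ 93
df = n - 1 = 47
t = (x̄ - μ₀) / (s/√n) = (90.39 - 93) / (12.43/√48) = -1.455
p-value = 0.1524

Since p-value > α = 0.05, we fail to reject H₀.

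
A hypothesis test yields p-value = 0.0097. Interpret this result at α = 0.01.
Since p = 0.0097 < α = 0.01, reject H₀.
There is sufficient evidence to reject the null hypothesis; the result is statistically significant at the 0.01 level.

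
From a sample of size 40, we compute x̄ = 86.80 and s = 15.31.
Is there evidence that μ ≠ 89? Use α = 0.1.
One-sample t-test:
H₀: μ = 89
H₁: μ ≠ 89
df = n - 1 = 39
t = (x̄ - μ₀) / (s/√n) = (86.80 - 89) / (15.31/√40) = -0.909
p-value = 0.3690

Since p-value > α = 0.1, we fail to reject H₀.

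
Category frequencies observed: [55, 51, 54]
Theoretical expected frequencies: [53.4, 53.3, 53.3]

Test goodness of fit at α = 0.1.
Chi-square goodness of fit test:
H₀: observed counts match expected distribution
H₁: observed counts differ from expected distribution
df = k - 1 = 2
χ² = Σ(O - E)²/E
   = (55 - 53.4)²/53.4 + (51 - 53.3)²/53.3 + (54 - 53.3)²/53.3
   = 0.048 + 0.099 + 0.009
   = 0.16
p-value = 0.9248

Since p-value > α = 0.1, we fail to reject H₀.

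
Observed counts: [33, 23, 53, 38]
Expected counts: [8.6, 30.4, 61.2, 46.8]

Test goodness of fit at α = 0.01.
Chi-square goodness of fit test:
H₀: observed counts match expected distribution
H₁: observed counts differ from expected distribution
df = k - 1 = 3
χ² = Σ(O - E)²/E
   = (33 - 8.6)²/8.6 + (23 - 30.4)²/30.4 + (53 - 61.2)²/61.2 + (38 - 46.8)²/46.8
   = 69.228 + 1.801 + 1.099 + 1.655
   = 73.78
p-value < 0.0001

Since p-value < α = 0.01, we reject H₀.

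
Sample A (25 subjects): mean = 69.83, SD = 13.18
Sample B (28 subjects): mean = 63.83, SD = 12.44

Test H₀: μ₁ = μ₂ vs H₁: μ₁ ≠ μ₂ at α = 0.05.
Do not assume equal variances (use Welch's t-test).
Welch's two-sample t-test:
H₀: μ₁ = μ₂
H₁: μ₁ ≠ μ₂
s₁²/n₁ = 13.18²/25 = 6.9485,  s₂²/n₂ = 12.44²/28 = 5.5269
SE = √(s₁²/n₁ + s₂²/n₂) = √(6.9485 + 5.5269) = 3.5321
df (Welch-Satterthwaite) = (s₁²/n₁ + s₂²/n₂)² / [(s₁²/n₁)²/(n₁-1) + (s₂²/n₂)²/(n₂-1)] ≈ 49.52
t = (x̄₁ - x̄₂) / SE = (69.83 - 63.83) / 3.5321 = 6.00 / 3.5321 = 1.699
p-value = 0.0956

Since p-value > α = 0.05, we fail to reject H₀.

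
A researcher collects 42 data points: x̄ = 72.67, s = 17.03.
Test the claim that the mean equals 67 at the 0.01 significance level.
One-sample t-test:
H₀: μ = 67
H₁: μ ≠ 67
df = n - 1 = 41
t = (x̄ - μ₀) / (s/√n) = (72.67 - 67) / (17.03/√42) = 2.158
p-value = 0.0369

Since p-value > α = 0.01, we fail to reject H₀.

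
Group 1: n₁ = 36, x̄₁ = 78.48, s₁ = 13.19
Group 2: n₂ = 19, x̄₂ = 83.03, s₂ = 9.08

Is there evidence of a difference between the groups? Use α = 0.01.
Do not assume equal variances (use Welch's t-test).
Welch's two-sample t-test:
H₀: μ₁ = μ₂
H₁: μ₁ ≠ μ₂
s₁²/n₁ = 13.19²/36 = 4.8327,  s₂²/n₂ = 9.08²/19 = 4.3393
SE = √(s₁²/n₁ + s₂²/n₂) = √(4.8327 + 4.3393) = 3.0285
df (Welch-Satterthwaite) = (s₁²/n₁ + s₂²/n₂)² / [(s₁²/n₁)²/(n₁-1) + (s₂²/n₂)²/(n₂-1)] ≈ 49.10
t = (x̄₁ - x̄₂) / SE = (78.48 - 83.03) / 3.0285 = -4.55 / 3.0285 = -1.502
p-value = 0.1394

Since p-value > α = 0.01, we fail to reject H₀.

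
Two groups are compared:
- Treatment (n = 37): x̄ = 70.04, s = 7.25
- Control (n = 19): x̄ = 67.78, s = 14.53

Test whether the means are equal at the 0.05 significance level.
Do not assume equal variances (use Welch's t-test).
Welch's two-sample t-test:
H₀: μ₁ = μ₂
H₁: μ₁ ≠ μ₂
s₁²/n₁ = 7.25²/37 = 1.4206,  s₂²/n₂ = 14.53²/19 = 11.1116
SE = √(s₁²/n₁ + s₂²/n₂) = √(1.4206 + 11.1116) = 3.5401
df (Welch-Satterthwaite) = (s₁²/n₁ + s₂²/n₂)² / [(s₁²/n₁)²/(n₁-1) + (s₂²/n₂)²/(n₂-1)] ≈ 22.71
t = (x̄₁ - x̄₂) / SE = (70.04 - 67.78) / 3.5401 = 2.26 / 3.5401 = 0.638
p-value = 0.5296

Since p-value > α = 0.05, we fail to reject H₀.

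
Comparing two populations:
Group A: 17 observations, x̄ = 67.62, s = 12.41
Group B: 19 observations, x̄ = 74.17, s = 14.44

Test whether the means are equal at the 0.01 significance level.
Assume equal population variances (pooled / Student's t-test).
Student's two-sample t-test (equal variances):
H₀: μ₁ = μ₂
H₁: μ₁ ≠ μ₂
df = n₁ + n₂ - 2 = 34
Pooled variance s_p² = [(n₁-1)s₁² + (n₂-1)s₂²] / (n₁ + n₂ - 2) = [(16)(12.41²) + (18)(14.44²)] / 34 = 182.8640
SE = √(s_p²(1/n₁ + 1/n₂)) = √(182.8640 × (1/17 + 1/19)) = 4.5145
t = (x̄₁ - x̄₂) / SE = (67.62 - 74.17) / 4.5145 = -6.55 / 4.5145 = -1.451
p-value = 0.1560

Since p-value > α = 0.01, we fail to reject H₀.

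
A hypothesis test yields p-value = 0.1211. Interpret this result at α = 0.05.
Since p = 0.1211 > α = 0.05, fail to reject H₀.
There is insufficient evidence to reject the null hypothesis; the result is not statistically significant at the 0.05 level.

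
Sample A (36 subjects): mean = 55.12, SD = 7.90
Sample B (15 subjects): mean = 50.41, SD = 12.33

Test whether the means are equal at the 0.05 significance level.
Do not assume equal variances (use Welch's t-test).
Welch's two-sample t-test:
H₀: μ₁ = μ₂
H₁: μ₁ ≠ μ₂
s₁²/n₁ = 7.90²/36 = 1.7336,  s₂²/n₂ = 12.33²/15 = 10.1353
SE = √(s₁²/n₁ + s₂²/n₂) = √(1.7336 + 10.1353) = 3.4451
df (Welch-Satterthwaite) = (s₁²/n₁ + s₂²/n₂)² / [(s₁²/n₁)²/(n₁-1) + (s₂²/n₂)²/(n₂-1)] ≈ 18.98
t = (x̄₁ - x̄₂) / SE = (55.12 - 50.41) / 3.4451 = 4.71 / 3.4451 = 1.367
p-value = 0.1876

Since p-value > α = 0.05, we fail to reject H₀.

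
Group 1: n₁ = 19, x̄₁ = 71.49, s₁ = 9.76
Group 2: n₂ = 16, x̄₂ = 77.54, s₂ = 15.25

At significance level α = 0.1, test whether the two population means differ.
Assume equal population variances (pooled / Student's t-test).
Student's two-sample t-test (equal variances):
H₀: μ₁ = μ₂
H₁: μ₁ ≠ μ₂
df = n₁ + n₂ - 2 = 33
Pooled variance s_p² = [(n₁-1)s₁² + (n₂-1)s₂²] / (n₁ + n₂ - 2) = [(18)(9.76²) + (15)(15.25²)] / 33 = 157.6689
SE = √(s_p²(1/n₁ + 1/n₂)) = √(157.6689 × (1/19 + 1/16)) = 4.2606
t = (x̄₁ - x̄₂) / SE = (71.49 - 77.54) / 4.2606 = -6.05 / 4.2606 = -1.420
p-value = 0.1650

Since p-value > α = 0.1, we fail to reject H₀.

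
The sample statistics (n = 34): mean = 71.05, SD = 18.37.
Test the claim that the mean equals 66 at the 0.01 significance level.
One-sample t-test:
H₀: μ = 66
H₁: μ ≠ 66
df = n - 1 = 33
t = (x̄ - μ₀) / (s/√n) = (71.05 - 66) / (18.37/√34) = 1.603
p-value = 0.1185

Since p-value > α = 0.01, we fail to reject H₀.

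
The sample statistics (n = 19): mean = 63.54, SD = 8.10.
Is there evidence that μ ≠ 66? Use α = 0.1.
One-sample t-test:
H₀: μ = 66
H₁: μ ≠ 66
df = n - 1 = 18
t = (x̄ - μ₀) / (s/√n) = (63.54 - 66) / (8.10/√19) = -1.324
p-value = 0.2021

Since p-value > α = 0.1, we fail to reject H₀.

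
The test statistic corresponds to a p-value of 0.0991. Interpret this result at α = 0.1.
Since p = 0.0991 < α = 0.1, reject H₀.
There is sufficient evidence to reject the null hypothesis; the result is statistically significant at the 0.1 level.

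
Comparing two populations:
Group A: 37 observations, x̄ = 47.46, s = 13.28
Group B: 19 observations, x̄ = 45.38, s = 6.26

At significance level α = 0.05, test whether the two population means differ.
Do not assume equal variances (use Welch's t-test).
Welch's two-sample t-test:
H₀: μ₁ = μ₂
H₁: μ₁ ≠ μ₂
s₁²/n₁ = 13.28²/37 = 4.7664,  s₂²/n₂ = 6.26²/19 = 2.0625
SE = √(s₁²/n₁ + s₂²/n₂) = √(4.7664 + 2.0625) = 2.6132
df (Welch-Satterthwaite) = (s₁²/n₁ + s₂²/n₂)² / [(s₁²/n₁)²/(n₁-1) + (s₂²/n₂)²/(n₂-1)] ≈ 53.76
t = (x̄₁ - x̄₂) / SE = (47.46 - 45.38) / 2.6132 = 2.08 / 2.6132 = 0.796
p-value = 0.4296

Since p-value > α = 0.05, we fail to reject H₀.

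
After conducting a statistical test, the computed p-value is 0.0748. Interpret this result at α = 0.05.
Since p = 0.0748 > α = 0.05, fail to reject H₀.
There is insufficient evidence to reject the null hypothesis; the result is not statistically significant at the 0.05 level.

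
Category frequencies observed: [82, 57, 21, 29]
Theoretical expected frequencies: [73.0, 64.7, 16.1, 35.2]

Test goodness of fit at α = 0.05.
Chi-square goodness of fit test:
H₀: observed counts match expected distribution
H₁: observed counts differ from expected distribution
df = k - 1 = 3
χ² = Σ(O - E)²/E
   = (82 - 73.0)²/73.0 + (57 - 64.7)²/64.7 + (21 - 16.1)²/16.1 + (29 - 35.2)²/35.2
   = 1.110 + 0.916 + 1.491 + 1.092
   = 4.61
p-value = 0.2027

Since p-value > α = 0.05, we fail to reject H₀.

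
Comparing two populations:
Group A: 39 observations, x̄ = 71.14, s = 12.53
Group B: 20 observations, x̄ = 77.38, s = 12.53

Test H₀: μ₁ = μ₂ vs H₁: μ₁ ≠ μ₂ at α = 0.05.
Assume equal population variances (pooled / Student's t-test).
Student's two-sample t-test (equal variances):
H₀: μ₁ = μ₂
H₁: μ₁ ≠ μ₂
df = n₁ + n₂ - 2 = 57
Pooled variance s_p² = [(n₁-1)s₁² + (n₂-1)s₂²] / (n₁ + n₂ - 2) = [(38)(12.53²) + (19)(12.53²)] / 57 = 157.0009
SE = √(s_p²(1/n₁ + 1/n₂)) = √(157.0009 × (1/39 + 1/20)) = 3.4461
t = (x̄₁ - x̄₂) / SE = (71.14 - 77.38) / 3.4461 = -6.24 / 3.4461 = -1.811
p-value = 0.0755

Since p-value > α = 0.05, we fail to reject H₀.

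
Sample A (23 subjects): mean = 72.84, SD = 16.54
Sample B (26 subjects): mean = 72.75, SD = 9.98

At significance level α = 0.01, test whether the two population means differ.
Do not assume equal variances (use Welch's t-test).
Welch's two-sample t-test:
H₀: μ₁ = μ₂
H₁: μ₁ ≠ μ₂
s₁²/n₁ = 16.54²/23 = 11.8944,  s₂²/n₂ = 9.98²/26 = 3.8308
SE = √(s₁²/n₁ + s₂²/n₂) = √(11.8944 + 3.8308) = 3.9655
df (Welch-Satterthwaite) = (s₁²/n₁ + s₂²/n₂)² / [(s₁²/n₁)²/(n₁-1) + (s₂²/n₂)²/(n₂-1)] ≈ 35.24
t = (x̄₁ - x̄₂) / SE = (72.84 - 72.75) / 3.9655 = 0.09 / 3.9655 = 0.023
p-value = 0.9820

Since p-value > α = 0.01, we fail to reject H₀.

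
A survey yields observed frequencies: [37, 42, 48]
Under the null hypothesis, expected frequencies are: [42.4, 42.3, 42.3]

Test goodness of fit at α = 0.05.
Chi-square goodness of fit test:
H₀: observed counts match expected distribution
H₁: observed counts differ from expected distribution
df = k - 1 = 2
χ² = Σ(O - E)²/E
   = (37 - 42.4)²/42.4 + (42 - 42.3)²/42.3 + (48 - 42.3)²/42.3
   = 0.688 + 0.002 + 0.768
   = 1.46
p-value = 0.4824

Since p-value > α = 0.05, we fail to reject H₀.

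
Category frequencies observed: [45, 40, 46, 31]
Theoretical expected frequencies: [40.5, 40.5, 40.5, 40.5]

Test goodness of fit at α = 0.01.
Chi-square goodness of fit test:
H₀: observed counts match expected distribution
H₁: observed counts differ from expected distribution
df = k - 1 = 3
χ² = Σ(O - E)²/E
   = (45 - 40.5)²/40.5 + (40 - 40.5)²/40.5 + (46 - 40.5)²/40.5 + (31 - 40.5)²/40.5
   = 0.500 + 0.006 + 0.747 + 2.228
   = 3.48
p-value = 0.3232

Since p-value > α = 0.01, we fail to reject H₀.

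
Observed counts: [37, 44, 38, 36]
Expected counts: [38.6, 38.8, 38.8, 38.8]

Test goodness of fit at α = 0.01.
Chi-square goodness of fit test:
H₀: observed counts match expected distribution
H₁: observed counts differ from expected distribution
df = k - 1 = 3
χ² = Σ(O - E)²/E
   = (37 - 38.6)²/38.6 + (44 - 38.8)²/38.8 + (38 - 38.8)²/38.8 + (36 - 38.8)²/38.8
   = 0.066 + 0.697 + 0.016 + 0.202
   = 0.98
p-value = 0.8057

Since p-value > α = 0.01, we fail to reject H₀.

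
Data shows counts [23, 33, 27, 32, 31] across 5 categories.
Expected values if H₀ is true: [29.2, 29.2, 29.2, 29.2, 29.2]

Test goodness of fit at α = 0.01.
Chi-square goodness of fit test:
H₀: observed counts match expected distribution
H₁: observed counts differ from expected distribution
df = k - 1 = 4
χ² = Σ(O - E)²/E
   = (23 - 29.2)²/29.2 + (33 - 29.2)²/29.2 + (27 - 29.2)²/29.2 + (32 - 29.2)²/29.2 + (31 - 29.2)²/29.2
   = 1.316 + 0.495 + 0.166 + 0.268 + 0.111
   = 2.36
p-value = 0.6706

Since p-value > α = 0.01, we fail to reject H₀.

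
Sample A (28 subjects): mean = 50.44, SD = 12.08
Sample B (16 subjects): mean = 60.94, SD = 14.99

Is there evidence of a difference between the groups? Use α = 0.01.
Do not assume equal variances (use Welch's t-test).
Welch's two-sample t-test:
H₀: μ₁ = μ₂
H₁: μ₁ ≠ μ₂
s₁²/n₁ = 12.08²/28 = 5.2117,  s₂²/n₂ = 14.99²/16 = 14.0438
SE = √(s₁²/n₁ + s₂²/n₂) = √(5.2117 + 14.0438) = 4.3881
df (Welch-Satterthwaite) = (s₁²/n₁ + s₂²/n₂)² / [(s₁²/n₁)²/(n₁-1) + (s₂²/n₂)²/(n₂-1)] ≈ 26.19
t = (x̄₁ - x̄₂) / SE = (50.44 - 60.94) / 4.3881 = -10.50 / 4.3881 = -2.393
p-value = 0.0242

Since p-value > α = 0.01, we fail to reject H₀.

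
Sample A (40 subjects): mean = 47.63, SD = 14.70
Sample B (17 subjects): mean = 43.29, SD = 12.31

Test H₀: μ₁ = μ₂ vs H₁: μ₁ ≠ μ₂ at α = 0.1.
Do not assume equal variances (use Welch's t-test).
Welch's two-sample t-test:
H₀: μ₁ = μ₂
H₁: μ₁ ≠ μ₂
s₁²/n₁ = 14.70²/40 = 5.4022,  s₂²/n₂ = 12.31²/17 = 8.9139
SE = √(s₁²/n₁ + s₂²/n₂) = √(5.4022 + 8.9139) = 3.7837
df (Welch-Satterthwaite) = (s₁²/n₁ + s₂²/n₂)² / [(s₁²/n₁)²/(n₁-1) + (s₂²/n₂)²/(n₂-1)] ≈ 35.87
t = (x̄₁ - x̄₂) / SE = (47.63 - 43.29) / 3.7837 = 4.34 / 3.7837 = 1.147
p-value = 0.2590

Since p-value > α = 0.1, we fail to reject H₀.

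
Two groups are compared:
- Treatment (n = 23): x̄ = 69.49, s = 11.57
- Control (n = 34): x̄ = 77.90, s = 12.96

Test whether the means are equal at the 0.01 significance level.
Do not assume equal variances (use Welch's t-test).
Welch's two-sample t-test:
H₀: μ₁ = μ₂
H₁: μ₁ ≠ μ₂
s₁²/n₁ = 11.57²/23 = 5.8202,  s₂²/n₂ = 12.96²/34 = 4.9400
SE = √(s₁²/n₁ + s₂²/n₂) = √(5.8202 + 4.9400) = 3.2803
df (Welch-Satterthwaite) = (s₁²/n₁ + s₂²/n₂)² / [(s₁²/n₁)²/(n₁-1) + (s₂²/n₂)²/(n₂-1)] ≈ 50.80
t = (x̄₁ - x̄₂) / SE = (69.49 - 77.90) / 3.2803 = -8.41 / 3.2803 = -2.564
p-value = 0.0134

Since p-value > α = 0.01, we fail to reject H₀.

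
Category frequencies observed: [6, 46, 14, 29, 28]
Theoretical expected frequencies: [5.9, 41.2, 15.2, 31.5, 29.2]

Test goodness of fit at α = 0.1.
Chi-square goodness of fit test:
H₀: observed counts match expected distribution
H₁: observed counts differ from expected distribution
df = k - 1 = 4
χ² = Σ(O - E)²/E
   = (6 - 5.9)²/5.9 + (46 - 41.2)²/41.2 + (14 - 15.2)²/15.2 + (29 - 31.5)²/31.5 + (28 - 29.2)²/29.2
   = 0.002 + 0.559 + 0.095 + 0.198 + 0.049
   = 0.90
p-value = 0.9241

Since p-value > α = 0.1, we fail to reject H₀.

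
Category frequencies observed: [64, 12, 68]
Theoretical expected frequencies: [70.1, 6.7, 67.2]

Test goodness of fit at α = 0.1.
Chi-square goodness of fit test:
H₀: observed counts match expected distribution
H₁: observed counts differ from expected distribution
df = k - 1 = 2
χ² = Σ(O - E)²/E
   = (64 - 70.1)²/70.1 + (12 - 6.7)²/6.7 + (68 - 67.2)²/67.2
   = 0.531 + 4.193 + 0.010
   = 4.73
p-value = 0.0938

Since p-value < α = 0.1, we reject H₀.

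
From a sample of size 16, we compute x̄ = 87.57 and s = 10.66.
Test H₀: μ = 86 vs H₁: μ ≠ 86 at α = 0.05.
One-sample t-test:
H₀: μ = 86
H₁: μ ≠ 86
df = n - 1 = 15
t = (x̄ - μ₀) / (s/√n) = (87.57 - 86) / (10.66/√16) = 0.589
p-value = 0.5645

Since p-value > α = 0.05, we fail to reject H₀.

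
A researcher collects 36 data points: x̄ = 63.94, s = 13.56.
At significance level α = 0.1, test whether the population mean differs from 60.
One-sample t-test:
H₀: μ = 60
H₁: μ ≠ 60
df = n - 1 = 35
t = (x̄ - μ₀) / (s/√n) = (63.94 - 60) / (13.56/√36) = 1.743
p-value = 0.0901

Since p-value < α = 0.1, we reject H₀.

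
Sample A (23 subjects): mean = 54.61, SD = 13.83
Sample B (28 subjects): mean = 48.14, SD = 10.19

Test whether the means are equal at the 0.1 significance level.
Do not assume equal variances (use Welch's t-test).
Welch's two-sample t-test:
H₀: μ₁ = μ₂
H₁: μ₁ ≠ μ₂
s₁²/n₁ = 13.83²/23 = 8.3160,  s₂²/n₂ = 10.19²/28 = 3.7084
SE = √(s₁²/n₁ + s₂²/n₂) = √(8.3160 + 3.7084) = 3.4676
df (Welch-Satterthwaite) = (s₁²/n₁ + s₂²/n₂)² / [(s₁²/n₁)²/(n₁-1) + (s₂²/n₂)²/(n₂-1)] ≈ 39.58
t = (x̄₁ - x̄₂) / SE = (54.61 - 48.14) / 3.4676 = 6.47 / 3.4676 = 1.866
p-value = 0.0695

Since p-value < α = 0.1, we reject H₀.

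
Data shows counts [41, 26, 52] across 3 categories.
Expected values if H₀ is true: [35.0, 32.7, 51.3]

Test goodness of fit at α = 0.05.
Chi-square goodness of fit test:
H₀: observed counts match expected distribution
H₁: observed counts differ from expected distribution
df = k - 1 = 2
χ² = Σ(O - E)²/E
   = (41 - 35.0)²/35.0 + (26 - 32.7)²/32.7 + (52 - 51.3)²/51.3
   = 1.029 + 1.373 + 0.010
   = 2.41
p-value = 0.2996

Since p-value > α = 0.05, we fail to reject H₀.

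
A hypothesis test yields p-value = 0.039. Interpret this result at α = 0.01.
Since p = 0.039 > α = 0.01, fail to reject H₀.
There is insufficient evidence to reject the null hypothesis; the result is not statistically significant at the 0.01 level.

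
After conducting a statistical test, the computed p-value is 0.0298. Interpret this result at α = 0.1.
Since p = 0.0298 < α = 0.1, reject H₀.
There is sufficient evidence to reject the null hypothesis; the result is statistically significant at the 0.1 level.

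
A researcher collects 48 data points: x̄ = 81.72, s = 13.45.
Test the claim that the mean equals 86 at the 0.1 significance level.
One-sample t-test:
H₀: μ = 86
H₁: μ ≠ 86
df = n - 1 = 47
t = (x̄ - μ₀) / (s/√n) = (81.72 - 86) / (13.45/√48) = -2.205
p-value = 0.0324

Since p-value < α = 0.1, we reject H₀.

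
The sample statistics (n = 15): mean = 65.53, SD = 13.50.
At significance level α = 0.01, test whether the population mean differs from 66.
One-sample t-test:
H₀: μ = 66
H₁: μ ≠ 66
df = n - 1 = 14
t = (x̄ - μ₀) / (s/√n) = (65.53 - 66) / (13.50/√15) = -0.135
p-value = 0.8947

Since p-value > α = 0.01, we fail to reject H₀.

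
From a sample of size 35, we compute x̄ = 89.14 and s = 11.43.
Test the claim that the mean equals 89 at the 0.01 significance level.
One-sample t-test:
H₀: μ = 89
H₁: μ ≠ 89
df = n - 1 = 34
t = (x̄ - μ₀) / (s/√n) = (89.14 - 89) / (11.43/√35) = 0.072
p-value = 0.9427

Since p-value > α = 0.01, we fail to reject H₀.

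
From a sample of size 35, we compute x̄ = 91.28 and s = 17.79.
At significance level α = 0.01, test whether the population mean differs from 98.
One-sample t-test:
H₀: μ = 98
H₁: μ ≠ 98
df = n - 1 = 34
t = (x̄ - μ₀) / (s/√n) = (91.28 - 98) / (17.79/√35) = -2.235
p-value = 0.0321

Since p-value > α = 0.01, we fail to reject H₀.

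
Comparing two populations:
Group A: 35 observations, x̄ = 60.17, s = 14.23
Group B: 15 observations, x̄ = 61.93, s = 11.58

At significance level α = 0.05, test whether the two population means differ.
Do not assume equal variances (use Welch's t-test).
Welch's two-sample t-test:
H₀: μ₁ = μ₂
H₁: μ₁ ≠ μ₂
s₁²/n₁ = 14.23²/35 = 5.7855,  s₂²/n₂ = 11.58²/15 = 8.9398
SE = √(s₁²/n₁ + s₂²/n₂) = √(5.7855 + 8.9398) = 3.8374
df (Welch-Satterthwaite) = (s₁²/n₁ + s₂²/n₂)² / [(s₁²/n₁)²/(n₁-1) + (s₂²/n₂)²/(n₂-1)] ≈ 32.40
t = (x̄₁ - x̄₂) / SE = (60.17 - 61.93) / 3.8374 = -1.76 / 3.8374 = -0.459
p-value = 0.6495

Since p-value > α = 0.05, we fail to reject H₀.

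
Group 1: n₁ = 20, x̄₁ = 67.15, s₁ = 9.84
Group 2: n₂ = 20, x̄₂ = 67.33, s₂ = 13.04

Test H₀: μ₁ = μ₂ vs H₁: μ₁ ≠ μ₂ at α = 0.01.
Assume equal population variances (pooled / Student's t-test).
Student's two-sample t-test (equal variances):
H₀: μ₁ = μ₂
H₁: μ₁ ≠ μ₂
df = n₁ + n₂ - 2 = 38
Pooled variance s_p² = [(n₁-1)s₁² + (n₂-1)s₂²] / (n₁ + n₂ - 2) = [(19)(9.84²) + (19)(13.04²)] / 38 = 133.4336
SE = √(s_p²(1/n₁ + 1/n₂)) = √(133.4336 × (1/20 + 1/20)) = 3.6529
t = (x̄₁ - x̄₂) / SE = (67.15 - 67.33) / 3.6529 = -0.18 / 3.6529 = -0.049
p-value = 0.9610

Since p-value > α = 0.01, we fail to reject H₀.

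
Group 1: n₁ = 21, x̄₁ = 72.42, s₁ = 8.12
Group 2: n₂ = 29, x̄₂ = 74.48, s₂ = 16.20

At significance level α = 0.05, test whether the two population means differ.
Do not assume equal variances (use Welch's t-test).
Welch's two-sample t-test:
H₀: μ₁ = μ₂
H₁: μ₁ ≠ μ₂
s₁²/n₁ = 8.12²/21 = 3.1397,  s₂²/n₂ = 16.20²/29 = 9.0497
SE = √(s₁²/n₁ + s₂²/n₂) = √(3.1397 + 9.0497) = 3.4913
df (Welch-Satterthwaite) = (s₁²/n₁ + s₂²/n₂)² / [(s₁²/n₁)²/(n₁-1) + (s₂²/n₂)²/(n₂-1)] ≈ 43.47
t = (x̄₁ - x̄₂) / SE = (72.42 - 74.48) / 3.4913 = -2.06 / 3.4913 = -0.590
p-value = 0.5582

Since p-value > α = 0.05, we fail to reject H₀.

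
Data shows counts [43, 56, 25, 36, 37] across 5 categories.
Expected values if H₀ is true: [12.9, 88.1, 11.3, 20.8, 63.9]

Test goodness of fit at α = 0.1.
Chi-square goodness of fit test:
H₀: observed counts match expected distribution
H₁: observed counts differ from expected distribution
df = k - 1 = 4
χ² = Σ(O - E)²/E
   = (43 - 12.9)²/12.9 + (56 - 88.1)²/88.1 + (25 - 11.3)²/11.3 + (36 - 20.8)²/20.8 + (37 - 63.9)²/63.9
   = 70.233 + 11.696 + 16.610 + 11.108 + 11.324
   = 120.97
p-value < 0.0001

Since p-value < α = 0.1, we reject H₀.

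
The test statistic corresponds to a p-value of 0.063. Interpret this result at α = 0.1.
Since p = 0.063 < α = 0.1, reject H₀.
There is sufficient evidence to reject the null hypothesis; the result is statistically significant at the 0.1 level.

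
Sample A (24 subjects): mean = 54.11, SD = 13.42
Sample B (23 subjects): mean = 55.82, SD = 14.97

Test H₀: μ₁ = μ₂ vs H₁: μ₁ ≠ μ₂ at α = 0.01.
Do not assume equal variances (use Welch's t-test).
Welch's two-sample t-test:
H₀: μ₁ = μ₂
H₁: μ₁ ≠ μ₂
s₁²/n₁ = 13.42²/24 = 7.5040,  s₂²/n₂ = 14.97²/23 = 9.7435
SE = √(s₁²/n₁ + s₂²/n₂) = √(7.5040 + 9.7435) = 4.1530
df (Welch-Satterthwaite) = (s₁²/n₁ + s₂²/n₂)² / [(s₁²/n₁)²/(n₁-1) + (s₂²/n₂)²/(n₂-1)] ≈ 43.98
t = (x̄₁ - x̄₂) / SE = (54.11 - 55.82) / 4.1530 = -1.71 / 4.1530 = -0.412
p-value = 0.6825

Since p-value > α = 0.01, we fail to reject H₀.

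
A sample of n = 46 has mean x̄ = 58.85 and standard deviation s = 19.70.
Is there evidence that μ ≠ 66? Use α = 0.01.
One-sample t-test:
H₀: μ = 66
H₁: μ ≠ 66
df = n - 1 = 45
t = (x̄ - μ₀) / (s/√n) = (58.85 - 66) / (19.70/√46) = -2.462
p-value = 0.0177

Since p-value > α = 0.01, we fail to reject H₀.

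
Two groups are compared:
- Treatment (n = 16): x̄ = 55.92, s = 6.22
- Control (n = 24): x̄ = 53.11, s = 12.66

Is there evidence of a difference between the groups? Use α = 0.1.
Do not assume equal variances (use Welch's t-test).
Welch's two-sample t-test:
H₀: μ₁ = μ₂
H₁: μ₁ ≠ μ₂
s₁²/n₁ = 6.22²/16 = 2.4180,  s₂²/n₂ = 12.66²/24 = 6.6781
SE = √(s₁²/n₁ + s₂²/n₂) = √(2.4180 + 6.6781) = 3.0160
df (Welch-Satterthwaite) = (s₁²/n₁ + s₂²/n₂)² / [(s₁²/n₁)²/(n₁-1) + (s₂²/n₂)²/(n₂-1)] ≈ 35.53
t = (x̄₁ - x̄₂) / SE = (55.92 - 53.11) / 3.0160 = 2.81 / 3.0160 = 0.932
p-value = 0.3578

Since p-value > α = 0.1, we fail to reject H₀.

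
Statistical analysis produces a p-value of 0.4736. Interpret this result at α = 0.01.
Since p = 0.4736 > α = 0.01, fail to reject H₀.
There is insufficient evidence to reject the null hypothesis; the result is not statistically significant at the 0.01 level.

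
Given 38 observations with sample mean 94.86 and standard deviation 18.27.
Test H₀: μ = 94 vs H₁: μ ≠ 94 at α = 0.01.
One-sample t-test:
H₀: μ = 94
H₁: μ ≠ 94
df = n - 1 = 37
t = (x̄ - μ₀) / (s/√n) = (94.86 - 94) / (18.27/√38) = 0.290
p-value = 0.7733

Since p-value > α = 0.01, we fail to reject H₀.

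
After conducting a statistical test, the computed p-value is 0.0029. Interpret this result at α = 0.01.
Since p = 0.0029 < α = 0.01, reject H₀.
There is sufficient evidence to reject the null hypothesis; the result is statistically significant at the 0.01 level.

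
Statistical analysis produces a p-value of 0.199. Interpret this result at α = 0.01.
Since p = 0.199 > α = 0.01, fail to reject H₀.
There is insufficient evidence to reject the null hypothesis; the result is not statistically significant at the 0.01 level.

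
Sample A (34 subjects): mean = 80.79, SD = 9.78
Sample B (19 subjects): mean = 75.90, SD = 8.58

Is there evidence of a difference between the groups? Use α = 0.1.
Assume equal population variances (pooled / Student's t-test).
Student's two-sample t-test (equal variances):
H₀: μ₁ = μ₂
H₁: μ₁ ≠ μ₂
df = n₁ + n₂ - 2 = 51
Pooled variance s_p² = [(n₁-1)s₁² + (n₂-1)s₂²] / (n₁ + n₂ - 2) = [(33)(9.78²) + (18)(8.58²)] / 51 = 87.8724
SE = √(s_p²(1/n₁ + 1/n₂)) = √(87.8724 × (1/34 + 1/19)) = 2.6850
t = (x̄₁ - x̄₂) / SE = (80.79 - 75.90) / 2.6850 = 4.89 / 2.6850 = 1.821
p-value = 0.0744

Since p-value < α = 0.1, we reject H₀.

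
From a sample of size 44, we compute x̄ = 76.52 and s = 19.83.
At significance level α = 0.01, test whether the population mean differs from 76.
One-sample t-test:
H₀: μ = 76
H₁: μ ≠ 76
df = n - 1 = 43
t = (x̄ - μ₀) / (s/√n) = (76.52 - 76) / (19.83/√44) = 0.174
p-value = 0.8627

Since p-value > α = 0.01, we fail to reject H₀.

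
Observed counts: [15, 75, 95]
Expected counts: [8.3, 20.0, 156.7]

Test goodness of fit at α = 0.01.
Chi-square goodness of fit test:
H₀: observed counts match expected distribution
H₁: observed counts differ from expected distribution
df = k - 1 = 2
χ² = Σ(O - E)²/E
   = (15 - 8.3)²/8.3 + (75 - 20.0)²/20.0 + (95 - 156.7)²/156.7
   = 5.408 + 151.250 + 24.294
   = 180.95
p-value < 0.0001

Since p-value < α = 0.01, we reject H₀.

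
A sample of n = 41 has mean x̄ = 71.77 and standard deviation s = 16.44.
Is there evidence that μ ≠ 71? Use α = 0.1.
One-sample t-test:
H₀: μ = 71
H₁: μ ≠ 71
df = n - 1 = 40
t = (x̄ - μ₀) / (s/√n) = (71.77 - 71) / (16.44/√41) = 0.300
p-value = 0.7658

Since p-value > α = 0.1, we fail to reject H₀.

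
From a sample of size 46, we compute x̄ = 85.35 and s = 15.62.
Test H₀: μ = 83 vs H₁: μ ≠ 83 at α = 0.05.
One-sample t-test:
H₀: μ = 83
H₁: μ ≠ 83
df = n - 1 = 45
t = (x̄ - μ₀) / (s/√n) = (85.35 - 83) / (15.62/√46) = 1.020
p-value = 0.3130

Since p-value > α = 0.05, we fail to reject H₀.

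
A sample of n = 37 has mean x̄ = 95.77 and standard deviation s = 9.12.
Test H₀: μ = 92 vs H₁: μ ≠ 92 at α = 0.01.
One-sample t-test:
H₀: μ = 92
H₁: μ ≠ 92
df = n - 1 = 36
t = (x̄ - μ₀) / (s/√n) = (95.77 - 92) / (9.12/√37) = 2.514
p-value = 0.0165

Since p-value > α = 0.01, we fail to reject H₀.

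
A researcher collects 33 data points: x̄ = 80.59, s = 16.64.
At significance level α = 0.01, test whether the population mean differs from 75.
One-sample t-test:
H₀: μ = 75
H₁: μ ≠ 75
df = n - 1 = 32
t = (x̄ - μ₀) / (s/√n) = (80.59 - 75) / (16.64/√33) = 1.930
p-value = 0.0625

Since p-value > α = 0.01, we fail to reject H₀.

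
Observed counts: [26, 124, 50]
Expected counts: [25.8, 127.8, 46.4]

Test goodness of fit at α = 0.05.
Chi-square goodness of fit test:
H₀: observed counts match expected distribution
H₁: observed counts differ from expected distribution
df = k - 1 = 2
χ² = Σ(O - E)²/E
   = (26 - 25.8)²/25.8 + (124 - 127.8)²/127.8 + (50 - 46.4)²/46.4
   = 0.002 + 0.113 + 0.279
   = 0.39
p-value = 0.8213

Since p-value > α = 0.05, we fail to reject H₀.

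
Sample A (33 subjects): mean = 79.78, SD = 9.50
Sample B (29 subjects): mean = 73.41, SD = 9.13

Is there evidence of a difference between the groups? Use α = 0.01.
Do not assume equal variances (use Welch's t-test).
Welch's two-sample t-test:
H₀: μ₁ = μ₂
H₁: μ₁ ≠ μ₂
s₁²/n₁ = 9.50²/33 = 2.7348,  s₂²/n₂ = 9.13²/29 = 2.8744
SE = √(s₁²/n₁ + s₂²/n₂) = √(2.7348 + 2.8744) = 2.3684
df (Welch-Satterthwaite) = (s₁²/n₁ + s₂²/n₂)² / [(s₁²/n₁)²/(n₁-1) + (s₂²/n₂)²/(n₂-1)] ≈ 59.50
t = (x̄₁ - x̄₂) / SE = (79.78 - 73.41) / 2.3684 = 6.37 / 2.3684 = 2.690
p-value = 0.0093

Since p-value < α = 0.01, we reject H₀.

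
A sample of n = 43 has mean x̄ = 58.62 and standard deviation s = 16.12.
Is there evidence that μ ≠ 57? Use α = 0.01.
One-sample t-test:
H₀: μ = 57
H₁: μ ≠ 57
df = n - 1 = 42
t = (x̄ - μ₀) / (s/√n) = (58.62 - 57) / (16.12/√43) = 0.659
p-value = 0.5135

Since p-value > α = 0.01, we fail to reject H₀.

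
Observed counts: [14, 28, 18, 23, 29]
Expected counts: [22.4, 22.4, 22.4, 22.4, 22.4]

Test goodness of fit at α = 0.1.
Chi-square goodness of fit test:
H₀: observed counts match expected distribution
H₁: observed counts differ from expected distribution
df = k - 1 = 4
χ² = Σ(O - E)²/E
   = (14 - 22.4)²/22.4 + (28 - 22.4)²/22.4 + (18 - 22.4)²/22.4 + (23 - 22.4)²/22.4 + (29 - 22.4)²/22.4
   = 3.150 + 1.400 + 0.864 + 0.016 + 1.945
   = 7.38
p-value = 0.1173

Since p-value > α = 0.1, we fail to reject H₀.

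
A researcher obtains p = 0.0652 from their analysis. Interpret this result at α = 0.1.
Since p = 0.0652 < α = 0.1, reject H₀.
There is sufficient evidence to reject the null hypothesis; the result is statistically significant at the 0.1 level.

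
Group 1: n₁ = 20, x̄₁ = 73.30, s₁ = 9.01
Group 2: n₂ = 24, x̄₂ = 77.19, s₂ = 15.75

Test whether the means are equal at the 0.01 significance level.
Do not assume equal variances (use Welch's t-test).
Welch's two-sample t-test:
H₀: μ₁ = μ₂
H₁: μ₁ ≠ μ₂
s₁²/n₁ = 9.01²/20 = 4.0590,  s₂²/n₂ = 15.75²/24 = 10.3359
SE = √(s₁²/n₁ + s₂²/n₂) = √(4.0590 + 10.3359) = 3.7941
df (Welch-Satterthwaite) = (s₁²/n₁ + s₂²/n₂)² / [(s₁²/n₁)²/(n₁-1) + (s₂²/n₂)²/(n₂-1)] ≈ 37.59
t = (x̄₁ - x̄₂) / SE = (73.30 - 77.19) / 3.7941 = -3.89 / 3.7941 = -1.025
p-value = 0.3118

Since p-value > α = 0.01, we fail to reject H₀.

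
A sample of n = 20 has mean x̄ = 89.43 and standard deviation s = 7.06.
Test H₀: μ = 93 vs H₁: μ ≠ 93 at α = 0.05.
One-sample t-test:
H₀: μ = 93
H₁: μ ≠ 93
df = n - 1 = 19
t = (x̄ - μ₀) / (s/√n) = (89.43 - 93) / (7.06/√20) = -2.261
p-value = 0.0357

Since p-value < α = 0.05, we reject H₀.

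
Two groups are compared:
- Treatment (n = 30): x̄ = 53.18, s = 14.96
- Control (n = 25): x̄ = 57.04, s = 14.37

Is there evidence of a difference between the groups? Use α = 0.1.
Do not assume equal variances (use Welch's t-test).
Welch's two-sample t-test:
H₀: μ₁ = μ₂
H₁: μ₁ ≠ μ₂
s₁²/n₁ = 14.96²/30 = 7.4601,  s₂²/n₂ = 14.37²/25 = 8.2599
SE = √(s₁²/n₁ + s₂²/n₂) = √(7.4601 + 8.2599) = 3.9648
df (Welch-Satterthwaite) = (s₁²/n₁ + s₂²/n₂)² / [(s₁²/n₁)²/(n₁-1) + (s₂²/n₂)²/(n₂-1)] ≈ 51.90
t = (x̄₁ - x̄₂) / SE = (53.18 - 57.04) / 3.9648 = -3.86 / 3.9648 = -0.974
p-value = 0.3348

Since p-value > α = 0.1, we fail to reject H₀.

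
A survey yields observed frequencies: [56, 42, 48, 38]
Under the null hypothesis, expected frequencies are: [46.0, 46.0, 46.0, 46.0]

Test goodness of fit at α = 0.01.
Chi-square goodness of fit test:
H₀: observed counts match expected distribution
H₁: observed counts differ from expected distribution
df = k - 1 = 3
χ² = Σ(O - E)²/E
   = (56 - 46.0)²/46.0 + (42 - 46.0)²/46.0 + (48 - 46.0)²/46.0 + (38 - 46.0)²/46.0
   = 2.174 + 0.348 + 0.087 + 1.391
   = 4.00
p-value = 0.2615

Since p-value > α = 0.01, we fail to reject H₀.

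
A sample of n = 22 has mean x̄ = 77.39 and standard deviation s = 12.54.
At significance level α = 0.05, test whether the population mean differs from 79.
One-sample t-test:
H₀: μ = 79
H₁: μ ≠ 79
df = n - 1 = 21
t = (x̄ - μ₀) / (s/√n) = (77.39 - 79) / (12.54/√22) = -0.602
p-value = 0.5535

Since p-value > α = 0.05, we fail to reject H₀.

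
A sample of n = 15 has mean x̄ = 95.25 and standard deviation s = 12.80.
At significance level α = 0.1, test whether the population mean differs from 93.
One-sample t-test:
H₀: μ = 93
H₁: μ ≠ 93
df = n - 1 = 14
t = (x̄ - μ₀) / (s/√n) = (95.25 - 93) / (12.80/√15) = 0.681
p-value = 0.5071

Since p-value > α = 0.1, we fail to reject H₀.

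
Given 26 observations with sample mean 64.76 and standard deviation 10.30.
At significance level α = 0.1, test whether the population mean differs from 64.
One-sample t-test:
H₀: μ = 64
H₁: μ ≠ 64
df = n - 1 = 25
t = (x̄ - μ₀) / (s/√n) = (64.76 - 64) / (10.30/√26) = 0.376
p-value = 0.7099

Since p-value > α = 0.1, we fail to reject H₀.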